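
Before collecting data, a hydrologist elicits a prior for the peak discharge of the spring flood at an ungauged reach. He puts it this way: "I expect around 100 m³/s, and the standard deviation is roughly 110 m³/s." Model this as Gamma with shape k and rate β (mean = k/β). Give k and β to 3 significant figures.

k ≈ 0.826, β ≈ 0.00826

For Gamma(k, rate β): mean = k/β, variance = k/β², so CV = 1/√k.
CV = SD/mean = 110/100 = 1.1, hence k = 1/CV² = 0.826.
Then β = k/mean = 0.826/100 = 0.00826.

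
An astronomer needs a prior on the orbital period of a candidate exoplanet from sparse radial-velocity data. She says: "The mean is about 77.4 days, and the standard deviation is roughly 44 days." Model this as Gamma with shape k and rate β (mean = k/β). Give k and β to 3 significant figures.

k ≈ 3.09, β ≈ 0.04

For Gamma(k, rate β): mean = k/β, variance = k/β², so CV = 1/√k.
CV = SD/mean = 44/77.4 = 0.5685, hence k = 1/CV² = 3.09.
Then β = k/mean = 3.09/77.4 = 0.04.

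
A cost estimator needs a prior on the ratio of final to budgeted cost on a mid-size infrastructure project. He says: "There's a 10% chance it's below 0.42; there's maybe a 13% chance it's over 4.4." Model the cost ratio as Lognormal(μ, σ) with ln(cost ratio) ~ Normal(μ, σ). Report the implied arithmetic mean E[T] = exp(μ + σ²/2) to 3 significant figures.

E[T] ≈ 2.36

If T ~ Lognormal(μ,σ) then ln T ~ Normal(μ,σ), so the p-quantile of ln T is μ + z_p·σ.
ln(0.42) = -0.8675 and ln(4.4) = 1.482; z_{0.1} = -1.282, z_{0.87} = 1.126.
σ = (1.482 − -0.8675)/(1.126 − (-1.282)) = 0.976.
μ = -0.8675 − (-1.282)·0.976 = 0.383.
E[T] = exp(μ + σ²/2) = exp(0.383 + 0.4759) = 2.36.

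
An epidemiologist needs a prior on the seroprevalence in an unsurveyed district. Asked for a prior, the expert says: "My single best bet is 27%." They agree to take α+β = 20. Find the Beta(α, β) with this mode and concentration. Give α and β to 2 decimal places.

α = 5.86, β = 14.14

For α,β > 1 the Beta mode is (α−1)/(α+β−2). With α+β = 20, the mode is (α−1)/18.
Set (α−1)/18 = 0.27 → α = 1 + 0.27·18 = 5.86.
β = 20 − α = 14.14.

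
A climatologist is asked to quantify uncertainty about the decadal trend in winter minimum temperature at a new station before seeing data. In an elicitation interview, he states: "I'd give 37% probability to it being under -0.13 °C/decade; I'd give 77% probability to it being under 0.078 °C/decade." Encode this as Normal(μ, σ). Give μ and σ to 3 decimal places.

For Normal(μ,σ), the p-quantile is μ + z_p·σ. Here z_{0.37} = -0.3319, z_{0.77} = 0.7388.
So -0.13 = μ − 0.3319σ and 0.078 = μ + 0.7388σ.
Subtracting: σ = (0.078 − -0.13)/(0.7388 − (-0.3319)) = 0.194.
Then μ = -0.13 − (-0.3319)·0.194 = -0.066.

μ = -0.066, σ = 0.194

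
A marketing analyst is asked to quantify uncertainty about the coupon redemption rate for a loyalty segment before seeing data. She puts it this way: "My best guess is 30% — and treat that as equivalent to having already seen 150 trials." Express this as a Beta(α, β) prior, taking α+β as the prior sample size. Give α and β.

α = 45, β = 105

Under the effective-sample-size interpretation, Beta(α, β) has prior mean α/(α+β) and prior sample size α+β.
So α+β = 150 and α/(α+β) = 0.3, giving α = 0.3·150 = 45 and β = 150 − 45 = 105.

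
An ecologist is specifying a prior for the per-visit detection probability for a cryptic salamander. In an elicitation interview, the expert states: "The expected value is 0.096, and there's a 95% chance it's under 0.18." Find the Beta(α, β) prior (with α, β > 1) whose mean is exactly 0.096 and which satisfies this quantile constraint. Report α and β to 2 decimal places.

With mean 0.096 fixed, write α = 0.096s, β = 0.904s where s = α+β.
Need P(θ < 0.18) = 0.95 under Beta(0.096s, 0.904s). Normal approximation: (q−m)/√(m(1−m)/s) ≈ z_{0.95} = 1.64, so s ≈ 0.096·0.904·(1.64)²/(0.18−0.096)² = 33.3.
At s = 33.3: P(θ<0.18) ≈ 0.933. Adjusting to match 0.95 gives s ≈ 41.46.
So α = 0.096·41.46 ≈ 3.98, β = 0.904·41.46 ≈ 37.48.

α ≈ 3.98, β ≈ 37.48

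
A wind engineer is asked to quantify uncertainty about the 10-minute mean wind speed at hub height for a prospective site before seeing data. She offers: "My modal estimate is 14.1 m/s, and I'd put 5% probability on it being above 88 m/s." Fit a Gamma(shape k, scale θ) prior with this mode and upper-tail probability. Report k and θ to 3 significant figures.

Gamma(k,θ) with k>1 has mode (k−1)θ, so θ = 14.1/(k−1).
Need P(X < 88) = 0.95 with θ tied to k this way. Start at k = 2, θ = 14.1: P(X<88) ≈ 0.986.
Too high — lower k to spread out. Iterating converges to k ≈ 1.67.
Then θ = 14.1/(1.67−1) ≈ 20.9.

k ≈ 1.67, θ ≈ 20.9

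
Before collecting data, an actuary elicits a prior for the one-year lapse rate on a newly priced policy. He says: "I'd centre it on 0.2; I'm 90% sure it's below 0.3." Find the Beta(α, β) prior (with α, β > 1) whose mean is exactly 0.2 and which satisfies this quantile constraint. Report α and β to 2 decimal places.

α ≈ 5.59, β ≈ 22.38

With mean 0.2 fixed, write α = 0.2s, β = 0.8s where s = α+β.
Need P(θ < 0.3) = 0.9 under Beta(0.2s, 0.8s). Normal approximation: (q−m)/√(m(1−m)/s) ≈ z_{0.9} = 1.28, so s ≈ 0.2·0.8·(1.28)²/(0.3−0.2)² = 26.3.
At s = 26.3: P(θ<0.3) ≈ 0.894. Adjusting to match 0.9 gives s ≈ 27.97.
So α = 0.2·27.97 ≈ 5.59, β = 0.8·27.97 ≈ 22.38.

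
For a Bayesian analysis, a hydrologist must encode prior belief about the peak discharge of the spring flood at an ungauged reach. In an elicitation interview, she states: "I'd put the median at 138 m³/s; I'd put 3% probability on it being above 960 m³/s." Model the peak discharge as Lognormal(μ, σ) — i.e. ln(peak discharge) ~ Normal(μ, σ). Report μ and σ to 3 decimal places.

μ ≈ 4.927, σ ≈ 1.031

If T ~ Lognormal(μ,σ) then ln T ~ Normal(μ,σ), so the p-quantile of ln T is μ + z_p·σ.
ln(138) = 4.927 and ln(960) = 6.867; z_{0.5} = 0, z_{0.97} = 1.881.
σ = (6.867 − 4.927)/(1.881 − (0)) = 1.031.
μ = 4.927 − (0)·1.031 = 4.927.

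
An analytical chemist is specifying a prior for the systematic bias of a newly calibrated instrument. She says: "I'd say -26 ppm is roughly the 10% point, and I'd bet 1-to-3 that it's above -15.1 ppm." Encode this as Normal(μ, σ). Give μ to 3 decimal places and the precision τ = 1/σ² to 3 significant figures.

The p-quantile of Normal(μ,σ) is μ + z_p·σ, with z_{0.1} = -1.282 and z_{0.75} = 0.6745.
Eliminate σ: μ = (z₂·x₁ − z₁·x₂)/(z₂ − z₁) = (0.6745·-26 − (-1.282)·-15.1)/1.956 = -18.859.
Then σ = (x₂ − x₁)/(z₂ − z₁) = (-15.1 − -26)/1.956 = 5.572.
Precision τ = 1/σ² = 1/5.572² = 0.0322.

μ = -18.859, τ = 0.0322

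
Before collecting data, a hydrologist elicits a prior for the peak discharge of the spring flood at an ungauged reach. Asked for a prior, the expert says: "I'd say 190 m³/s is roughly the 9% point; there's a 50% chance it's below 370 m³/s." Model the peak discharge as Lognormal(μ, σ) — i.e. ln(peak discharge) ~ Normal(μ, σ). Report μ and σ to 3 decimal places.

μ ≈ 5.914, σ ≈ 0.497

If T ~ Lognormal(μ,σ) then ln T ~ Normal(μ,σ), so the p-quantile of ln T is μ + z_p·σ.
ln(190) = 5.247 and ln(370) = 5.914; z_{0.09} = -1.341, z_{0.5} = 0.
σ = (5.914 − 5.247)/(0 − (-1.341)) = 0.497.
μ = 5.247 − (-1.341)·0.497 = 5.914.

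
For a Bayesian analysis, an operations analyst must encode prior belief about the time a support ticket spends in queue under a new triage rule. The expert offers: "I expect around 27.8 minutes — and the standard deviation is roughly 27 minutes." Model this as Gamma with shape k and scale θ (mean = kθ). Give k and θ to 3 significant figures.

For Gamma(k, scale θ): mean = kθ, variance = kθ², so CV = 1/√k.
CV = SD/mean = 27/27.8 = 0.9712, hence k = 1/CV² = 1.06.
Then θ = mean/k = 27.8/1.06 = 26.2.

k ≈ 1.06, θ ≈ 26.2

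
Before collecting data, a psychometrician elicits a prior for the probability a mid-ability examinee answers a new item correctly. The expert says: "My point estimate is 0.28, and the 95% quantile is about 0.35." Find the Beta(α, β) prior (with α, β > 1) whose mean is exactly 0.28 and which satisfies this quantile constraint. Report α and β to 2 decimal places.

α ≈ 32.86, β ≈ 84.50

With mean 0.28 fixed, write α = 0.28s, β = 0.72s where s = α+β.
Need P(θ < 0.35) = 0.95 under Beta(0.28s, 0.72s). Normal approximation: (q−m)/√(m(1−m)/s) ≈ z_{0.95} = 1.64, so s ≈ 0.28·0.72·(1.64)²/(0.35−0.28)² = 111.3.
At s = 111.3: P(θ<0.35) ≈ 0.946. Adjusting to match 0.95 gives s ≈ 117.36.
So α = 0.28·117.36 ≈ 32.86, β = 0.72·117.36 ≈ 84.50.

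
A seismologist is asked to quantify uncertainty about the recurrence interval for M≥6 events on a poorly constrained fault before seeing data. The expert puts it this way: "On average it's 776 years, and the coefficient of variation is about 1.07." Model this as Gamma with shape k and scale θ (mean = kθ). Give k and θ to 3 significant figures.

For Gamma(k, scale θ): mean = kθ, variance = kθ², so CV = 1/√k.
CV = 1.07, hence k = 1/CV² = 0.873.
Then θ = mean/k = 776/0.873 = 888.

k ≈ 0.873, θ ≈ 888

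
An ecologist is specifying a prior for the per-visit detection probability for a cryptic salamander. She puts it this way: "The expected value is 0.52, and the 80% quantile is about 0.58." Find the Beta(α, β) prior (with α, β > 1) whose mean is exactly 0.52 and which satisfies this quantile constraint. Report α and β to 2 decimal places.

With mean 0.52 fixed, write α = 0.52s, β = 0.48s where s = α+β.
Need P(θ < 0.58) = 0.8 under Beta(0.52s, 0.48s). Normal approximation: (q−m)/√(m(1−m)/s) ≈ z_{0.8} = 0.842, so s ≈ 0.52·0.48·(0.842)²/(0.58−0.52)² = 49.1.
At s = 49.1: P(θ<0.58) ≈ 0.799. Adjusting to match 0.8 gives s ≈ 49.38.
So α = 0.52·49.38 ≈ 25.68, β = 0.48·49.38 ≈ 23.70.

α ≈ 25.68, β ≈ 23.70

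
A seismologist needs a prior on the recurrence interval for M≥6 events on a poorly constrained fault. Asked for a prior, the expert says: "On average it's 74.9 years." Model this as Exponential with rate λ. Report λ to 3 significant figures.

Exponential mean = 1/λ, so λ = 1/74.9 = 0.0134.

λ ≈ 0.0134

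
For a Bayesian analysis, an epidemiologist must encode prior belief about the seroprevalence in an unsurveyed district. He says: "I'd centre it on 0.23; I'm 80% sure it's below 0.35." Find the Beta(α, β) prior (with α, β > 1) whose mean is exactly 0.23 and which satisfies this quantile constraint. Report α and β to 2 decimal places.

With mean 0.23 fixed, write α = 0.23s, β = 0.77s where s = α+β.
Need P(θ < 0.35) = 0.8 under Beta(0.23s, 0.77s). Normal approximation: (q−m)/√(m(1−m)/s) ≈ z_{0.8} = 0.842, so s ≈ 0.23·0.77·(0.842)²/(0.35−0.23)² = 8.7.
At s = 8.7: P(θ<0.35) ≈ 0.813. Adjusting to match 0.8 gives s ≈ 7.42.
So α = 0.23·7.42 ≈ 1.71, β = 0.77·7.42 ≈ 5.72.

α ≈ 1.71, β ≈ 5.72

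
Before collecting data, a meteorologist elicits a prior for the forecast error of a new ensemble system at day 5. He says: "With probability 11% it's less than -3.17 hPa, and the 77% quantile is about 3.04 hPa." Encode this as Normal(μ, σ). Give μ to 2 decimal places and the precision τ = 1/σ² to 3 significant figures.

μ = 0.71, τ = 0.1

The p-quantile of Normal(μ,σ) is μ + z_p·σ, with z_{0.11} = -1.227 and z_{0.77} = 0.7388.
Eliminate σ: μ = (z₂·x₁ − z₁·x₂)/(z₂ − z₁) = (0.7388·-3.17 − (-1.227)·3.04)/1.965 = 0.71.
Then σ = (x₂ − x₁)/(z₂ − z₁) = (3.04 − -3.17)/1.965 = 3.16.
Precision τ = 1/σ² = 1/3.16² = 0.1.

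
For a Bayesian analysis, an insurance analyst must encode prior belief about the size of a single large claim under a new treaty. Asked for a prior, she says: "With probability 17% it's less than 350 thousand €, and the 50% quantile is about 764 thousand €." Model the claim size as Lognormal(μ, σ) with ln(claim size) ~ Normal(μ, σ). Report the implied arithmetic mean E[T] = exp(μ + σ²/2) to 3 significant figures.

If T ~ Lognormal(μ,σ) then ln T ~ Normal(μ,σ), so the p-quantile of ln T is μ + z_p·σ.
ln(350) = 5.858 and ln(764) = 6.639; z_{0.17} = -0.9542, z_{0.5} = 0.
σ = (6.639 − 5.858)/(0 − (-0.9542)) = 0.818.
μ = 5.858 − (-0.9542)·0.818 = 6.639.
E[T] = exp(μ + σ²/2) = exp(6.639 + 0.3347) = 1070 thousand €.

E[T] ≈ 1070 thousand €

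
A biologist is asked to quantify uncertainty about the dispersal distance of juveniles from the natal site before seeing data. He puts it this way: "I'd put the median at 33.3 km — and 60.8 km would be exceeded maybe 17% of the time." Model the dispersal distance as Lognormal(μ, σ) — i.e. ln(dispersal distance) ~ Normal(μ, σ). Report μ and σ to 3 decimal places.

μ ≈ 3.506, σ ≈ 0.631

If T ~ Lognormal(μ,σ) then ln T ~ Normal(μ,σ), so the p-quantile of ln T is μ + z_p·σ.
ln(33.3) = 3.506 and ln(60.8) = 4.108; z_{0.5} = 0, z_{0.83} = 0.9542.
σ = (4.108 − 3.506)/(0.9542 − (0)) = 0.631.
μ = 3.506 − (0)·0.631 = 3.506.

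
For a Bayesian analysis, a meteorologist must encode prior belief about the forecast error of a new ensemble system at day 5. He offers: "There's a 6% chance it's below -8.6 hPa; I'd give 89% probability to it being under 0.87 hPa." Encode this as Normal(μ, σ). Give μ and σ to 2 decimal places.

μ = -3.31, σ = 3.40

For Normal(μ,σ), the p-quantile is μ + z_p·σ. Here z_{0.06} = -1.555, z_{0.89} = 1.227.
So -8.6 = μ − 1.555σ and 0.87 = μ + 1.227σ.
Subtracting: σ = (0.87 − -8.6)/(1.227 − (-1.555)) = 3.40.
Then μ = -8.6 − (-1.555)·3.40 = -3.31.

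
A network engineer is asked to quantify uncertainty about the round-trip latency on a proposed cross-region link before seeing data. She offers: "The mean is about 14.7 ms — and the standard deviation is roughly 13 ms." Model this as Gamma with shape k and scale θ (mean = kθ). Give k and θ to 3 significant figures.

For Gamma(k, scale θ): mean = kθ, variance = kθ², so CV = 1/√k.
CV = SD/mean = 13/14.7 = 0.8844, hence k = 1/CV² = 1.28.
Then θ = mean/k = 14.7/1.28 = 11.5.

k ≈ 1.28, θ ≈ 11.5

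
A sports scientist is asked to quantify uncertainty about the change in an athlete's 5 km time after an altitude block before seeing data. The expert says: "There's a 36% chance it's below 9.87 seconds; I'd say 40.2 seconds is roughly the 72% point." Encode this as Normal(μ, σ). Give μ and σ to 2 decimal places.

μ = 21.42, σ = 32.22

For Normal(μ,σ), the p-quantile is μ + z_p·σ. Here z_{0.36} = -0.3585, z_{0.72} = 0.5828.
So 9.87 = μ − 0.3585σ and 40.2 = μ + 0.5828σ.
Subtracting: σ = (40.2 − 9.87)/(0.5828 − (-0.3585)) = 32.22.
Then μ = 9.87 − (-0.3585)·32.22 = 21.42.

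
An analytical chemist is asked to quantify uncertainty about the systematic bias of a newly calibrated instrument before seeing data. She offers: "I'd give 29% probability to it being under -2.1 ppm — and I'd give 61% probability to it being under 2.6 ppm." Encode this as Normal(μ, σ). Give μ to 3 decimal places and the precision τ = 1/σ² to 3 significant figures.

The p-quantile of Normal(μ,σ) is μ + z_p·σ, with z_{0.29} = -0.5534 and z_{0.61} = 0.2793.
Eliminate σ: μ = (z₂·x₁ − z₁·x₂)/(z₂ − z₁) = (0.2793·-2.1 − (-0.5534)·2.6)/0.8327 = 1.023.
Then σ = (x₂ − x₁)/(z₂ − z₁) = (2.6 − -2.1)/0.8327 = 5.644.
Precision τ = 1/σ² = 1/5.644² = 0.0314.

μ = 1.023, τ = 0.0314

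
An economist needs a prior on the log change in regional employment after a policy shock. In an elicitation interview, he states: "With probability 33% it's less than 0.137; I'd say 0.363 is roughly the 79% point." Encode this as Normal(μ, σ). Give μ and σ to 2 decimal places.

The p-quantile of Normal(μ,σ) is μ + z_p·σ, with z_{0.33} = -0.4399 and z_{0.79} = 0.8064.
Eliminate σ: μ = (z₂·x₁ − z₁·x₂)/(z₂ − z₁) = (0.8064·0.137 − (-0.4399)·0.363)/1.246 = 0.22.
Then σ = (x₂ − x₁)/(z₂ − z₁) = (0.363 − 0.137)/1.246 = 0.18.

μ = 0.22, σ = 0.18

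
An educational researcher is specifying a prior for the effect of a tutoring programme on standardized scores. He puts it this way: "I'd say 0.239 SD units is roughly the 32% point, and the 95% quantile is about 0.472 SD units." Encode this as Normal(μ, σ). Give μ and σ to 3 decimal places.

The p-quantile of Normal(μ,σ) is μ + z_p·σ, with z_{0.32} = -0.4677 and z_{0.95} = 1.645.
Eliminate σ: μ = (z₂·x₁ − z₁·x₂)/(z₂ − z₁) = (1.645·0.239 − (-0.4677)·0.472)/2.113 = 0.291.
Then σ = (x₂ − x₁)/(z₂ − z₁) = (0.472 − 0.239)/2.113 = 0.110.

μ = 0.291, σ = 0.110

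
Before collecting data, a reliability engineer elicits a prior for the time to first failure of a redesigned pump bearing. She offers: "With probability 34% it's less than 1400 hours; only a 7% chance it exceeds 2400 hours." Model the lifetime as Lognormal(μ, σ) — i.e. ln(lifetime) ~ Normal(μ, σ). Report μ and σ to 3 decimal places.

If T ~ Lognormal(μ,σ) then ln T ~ Normal(μ,σ), so the p-quantile of ln T is μ + z_p·σ.
ln(1400) = 7.244 and ln(2400) = 7.783; z_{0.34} = -0.4125, z_{0.93} = 1.476.
σ = (7.783 − 7.244)/(1.476 − (-0.4125)) = 0.285.
μ = 7.244 − (-0.4125)·0.285 = 7.362.

μ ≈ 7.362, σ ≈ 0.285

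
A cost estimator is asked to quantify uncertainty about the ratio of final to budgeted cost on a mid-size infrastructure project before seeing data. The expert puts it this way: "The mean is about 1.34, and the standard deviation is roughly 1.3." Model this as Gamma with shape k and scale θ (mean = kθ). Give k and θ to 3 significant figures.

k ≈ 1.06, θ ≈ 1.26

For Gamma(k, scale θ): mean = kθ, variance = kθ², so CV = 1/√k.
CV = SD/mean = 1.3/1.34 = 0.9701, hence k = 1/CV² = 1.06.
Then θ = mean/k = 1.34/1.06 = 1.26.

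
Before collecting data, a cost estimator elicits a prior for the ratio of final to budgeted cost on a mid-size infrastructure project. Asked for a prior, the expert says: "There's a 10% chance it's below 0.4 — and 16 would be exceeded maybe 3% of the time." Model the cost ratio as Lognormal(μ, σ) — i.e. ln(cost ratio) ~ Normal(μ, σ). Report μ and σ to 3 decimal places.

μ ≈ 0.579, σ ≈ 1.167

If T ~ Lognormal(μ,σ) then ln T ~ Normal(μ,σ), so the p-quantile of ln T is μ + z_p·σ.
ln(0.4) = -0.9163 and ln(16) = 2.773; z_{0.1} = -1.282, z_{0.97} = 1.881.
σ = (2.773 − -0.9163)/(1.881 − (-1.282)) = 1.167.
μ = -0.9163 − (-1.282)·1.167 = 0.579.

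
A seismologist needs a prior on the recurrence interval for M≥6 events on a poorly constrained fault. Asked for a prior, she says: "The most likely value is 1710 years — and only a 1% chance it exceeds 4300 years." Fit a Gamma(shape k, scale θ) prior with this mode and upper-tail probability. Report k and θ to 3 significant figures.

Gamma(k,θ) with k>1 has mode (k−1)θ, so θ = 1710/(k−1).
Need P(X < 4300) = 0.99 with θ tied to k this way. Start at k = 2, θ = 1710: P(X<4300) ≈ 0.716.
Too low — raise k to concentrate. Iterating converges to k ≈ 6.51.
Then θ = 1710/(6.51−1) ≈ 310.

k ≈ 6.51, θ ≈ 310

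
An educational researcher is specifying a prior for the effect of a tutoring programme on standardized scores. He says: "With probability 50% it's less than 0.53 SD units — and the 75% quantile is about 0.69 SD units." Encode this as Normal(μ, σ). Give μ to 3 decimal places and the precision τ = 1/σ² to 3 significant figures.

For Normal(μ,σ), the p-quantile is μ + z_p·σ. Here z_{0.5} = 0, z_{0.75} = 0.6745.
So 0.53 = μ + 0σ and 0.69 = μ + 0.6745σ.
Subtracting: σ = (0.69 − 0.53)/(0.6745 − (0)) = 0.237.
Then μ = 0.53 − (0)·0.237 = 0.530.
Precision τ = 1/σ² = 1/0.2372² = 17.8.

μ = 0.530, τ = 17.8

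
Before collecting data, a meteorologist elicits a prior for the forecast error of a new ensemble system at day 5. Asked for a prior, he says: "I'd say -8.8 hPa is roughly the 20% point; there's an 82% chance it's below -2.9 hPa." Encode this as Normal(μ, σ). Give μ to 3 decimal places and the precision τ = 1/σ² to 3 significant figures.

For Normal(μ,σ), the p-quantile is μ + z_p·σ. Here z_{0.2} = -0.8416, z_{0.82} = 0.9154.
So -8.8 = μ − 0.8416σ and -2.9 = μ + 0.9154σ.
Subtracting: σ = (-2.9 − -8.8)/(0.9154 − (-0.8416)) = 3.358.
Then μ = -8.8 − (-0.8416)·3.358 = -5.974.
Precision τ = 1/σ² = 1/3.358² = 0.0887.

μ = -5.974, τ = 0.0887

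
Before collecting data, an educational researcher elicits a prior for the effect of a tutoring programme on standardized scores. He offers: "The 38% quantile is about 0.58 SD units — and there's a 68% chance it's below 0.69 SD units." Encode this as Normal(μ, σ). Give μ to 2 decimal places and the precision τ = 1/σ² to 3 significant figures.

μ = 0.62, τ = 49.4

For Normal(μ,σ), the p-quantile is μ + z_p·σ. Here z_{0.38} = -0.3055, z_{0.68} = 0.4677.
So 0.58 = μ − 0.3055σ and 0.69 = μ + 0.4677σ.
Subtracting: σ = (0.69 − 0.58)/(0.4677 − (-0.3055)) = 0.14.
Then μ = 0.58 − (-0.3055)·0.14 = 0.62.
Precision τ = 1/σ² = 1/0.1423² = 49.4.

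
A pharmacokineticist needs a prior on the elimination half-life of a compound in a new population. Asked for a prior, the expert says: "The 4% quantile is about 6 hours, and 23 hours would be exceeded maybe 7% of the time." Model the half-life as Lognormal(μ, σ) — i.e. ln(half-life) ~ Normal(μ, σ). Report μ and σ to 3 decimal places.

If T ~ Lognormal(μ,σ) then ln T ~ Normal(μ,σ), so the p-quantile of ln T is μ + z_p·σ.
ln(6) = 1.792 and ln(23) = 3.135; z_{0.04} = -1.751, z_{0.93} = 1.476.
σ = (3.135 − 1.792)/(1.476 − (-1.751)) = 0.416.
μ = 1.792 − (-1.751)·0.416 = 2.521.

μ ≈ 2.521, σ ≈ 0.416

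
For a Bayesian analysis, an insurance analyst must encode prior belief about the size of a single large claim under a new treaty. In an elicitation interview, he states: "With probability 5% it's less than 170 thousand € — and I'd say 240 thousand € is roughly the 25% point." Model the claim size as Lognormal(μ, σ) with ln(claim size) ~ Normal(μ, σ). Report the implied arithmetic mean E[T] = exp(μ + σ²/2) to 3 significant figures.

If T ~ Lognormal(μ,σ) then ln T ~ Normal(μ,σ), so the p-quantile of ln T is μ + z_p·σ.
ln(170) = 5.136 and ln(240) = 5.481; z_{0.05} = -1.645, z_{0.25} = -0.6745.
σ = (5.481 − 5.136)/(-0.6745 − (-1.645)) = 0.355.
μ = 5.136 − (-1.645)·0.355 = 5.720.
E[T] = exp(μ + σ²/2) = exp(5.720 + 0.0631) = 325 thousand €.

E[T] ≈ 325 thousand €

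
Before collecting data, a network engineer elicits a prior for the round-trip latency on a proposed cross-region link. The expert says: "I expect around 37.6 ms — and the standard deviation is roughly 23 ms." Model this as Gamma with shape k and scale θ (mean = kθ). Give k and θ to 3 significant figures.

k ≈ 2.67, θ ≈ 14.1

For Gamma(k, scale θ): mean = kθ, variance = kθ², so CV = 1/√k.
CV = SD/mean = 23/37.6 = 0.6117, hence k = 1/CV² = 2.67.
Then θ = mean/k = 37.6/2.67 = 14.1.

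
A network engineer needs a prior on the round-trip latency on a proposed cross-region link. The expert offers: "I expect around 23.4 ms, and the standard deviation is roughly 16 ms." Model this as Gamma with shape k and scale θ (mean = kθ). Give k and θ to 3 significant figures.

k ≈ 2.14, θ ≈ 10.9

For Gamma(k, scale θ): mean = kθ, variance = kθ², so CV = 1/√k.
CV = SD/mean = 16/23.4 = 0.6838, hence k = 1/CV² = 2.14.
Then θ = mean/k = 23.4/2.14 = 10.9.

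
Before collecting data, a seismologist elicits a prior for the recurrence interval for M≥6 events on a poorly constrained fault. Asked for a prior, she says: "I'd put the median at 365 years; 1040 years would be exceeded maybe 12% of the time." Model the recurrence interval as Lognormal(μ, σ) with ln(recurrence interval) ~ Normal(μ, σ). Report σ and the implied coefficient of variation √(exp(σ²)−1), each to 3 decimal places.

If T ~ Lognormal(μ,σ) then ln T ~ Normal(μ,σ), so the p-quantile of ln T is μ + z_p·σ.
ln(365) = 5.9 and ln(1040) = 6.947; z_{0.5} = 0, z_{0.88} = 1.175.
σ = (6.947 − 5.9)/(1.175 − (0)) = 0.891.
μ = 5.9 − (0)·0.891 = 5.900.
CV = √(exp(σ²)−1) = √(exp(0.7941)−1) = 1.101.

σ ≈ 0.891, CV ≈ 1.101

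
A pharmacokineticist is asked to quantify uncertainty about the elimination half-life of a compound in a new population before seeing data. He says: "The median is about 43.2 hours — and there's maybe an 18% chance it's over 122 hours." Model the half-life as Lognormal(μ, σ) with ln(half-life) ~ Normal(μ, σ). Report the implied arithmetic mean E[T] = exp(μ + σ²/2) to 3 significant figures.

E[T] ≈ 82.2 hours

If T ~ Lognormal(μ,σ) then ln T ~ Normal(μ,σ), so the p-quantile of ln T is μ + z_p·σ.
ln(43.2) = 3.766 and ln(122) = 4.804; z_{0.5} = 0, z_{0.82} = 0.9154.
σ = (4.804 − 3.766)/(0.9154 − (0)) = 1.134.
μ = 3.766 − (0)·1.134 = 3.766.
E[T] = exp(μ + σ²/2) = exp(3.766 + 0.6432) = 82.2 hours.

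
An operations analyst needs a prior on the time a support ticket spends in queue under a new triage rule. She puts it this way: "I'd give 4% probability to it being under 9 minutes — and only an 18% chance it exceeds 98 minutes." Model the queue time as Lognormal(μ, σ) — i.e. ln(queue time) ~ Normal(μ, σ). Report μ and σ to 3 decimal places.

If T ~ Lognormal(μ,σ) then ln T ~ Normal(μ,σ), so the p-quantile of ln T is μ + z_p·σ.
ln(9) = 2.197 and ln(98) = 4.585; z_{0.04} = -1.751, z_{0.82} = 0.9154.
σ = (4.585 − 2.197)/(0.9154 − (-1.751)) = 0.896.
μ = 2.197 − (-1.751)·0.896 = 3.765.

μ ≈ 3.765, σ ≈ 0.896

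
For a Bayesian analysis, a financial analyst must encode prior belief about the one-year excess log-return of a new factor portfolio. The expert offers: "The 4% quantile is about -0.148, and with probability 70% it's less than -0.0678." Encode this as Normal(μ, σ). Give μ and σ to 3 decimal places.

μ = -0.086, σ = 0.035

The p-quantile of Normal(μ,σ) is μ + z_p·σ, with z_{0.04} = -1.751 and z_{0.7} = 0.5244.
Eliminate σ: μ = (z₂·x₁ − z₁·x₂)/(z₂ − z₁) = (0.5244·-0.148 − (-1.751)·-0.0678)/2.275 = -0.086.
Then σ = (x₂ − x₁)/(z₂ − z₁) = (-0.0678 − -0.148)/2.275 = 0.035.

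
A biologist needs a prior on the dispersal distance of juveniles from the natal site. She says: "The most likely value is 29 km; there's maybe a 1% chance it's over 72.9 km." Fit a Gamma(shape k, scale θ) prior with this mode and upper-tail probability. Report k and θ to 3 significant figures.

k ≈ 6.52, θ ≈ 5.26

Gamma(k,θ) with k>1 has mode (k−1)θ, so θ = 29/(k−1).
Need P(X < 72.9) = 0.99 with θ tied to k this way. Start at k = 2, θ = 29: P(X<72.9) ≈ 0.716.
Too low — raise k to concentrate. Iterating converges to k ≈ 6.52.
Then θ = 29/(6.52−1) ≈ 5.26.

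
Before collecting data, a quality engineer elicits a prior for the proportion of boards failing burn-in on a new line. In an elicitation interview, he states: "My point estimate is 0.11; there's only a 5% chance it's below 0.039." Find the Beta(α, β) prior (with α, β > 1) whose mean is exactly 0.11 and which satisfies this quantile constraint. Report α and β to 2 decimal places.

With mean 0.11 fixed, write α = 0.11s, β = 0.89s where s = α+β.
Need P(θ < 0.039) = 0.05 under Beta(0.11s, 0.89s). Normal approximation: (q−m)/√(m(1−m)/s) ≈ z_{0.05} = -1.64, so s ≈ 0.11·0.89·(-1.64)²/(0.039−0.11)² = 52.5.
At s = 52.5: P(θ<0.039) ≈ 0.020. Adjusting to match 0.05 gives s ≈ 35.59.
So α = 0.11·35.59 ≈ 3.91, β = 0.89·35.59 ≈ 31.67.

α ≈ 3.91, β ≈ 31.67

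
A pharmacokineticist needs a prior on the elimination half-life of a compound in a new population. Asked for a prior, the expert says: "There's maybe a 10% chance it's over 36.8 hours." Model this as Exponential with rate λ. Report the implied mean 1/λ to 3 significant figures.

P(T > 36.8) = e^(−λ·36.8) = 0.1, so λ = −ln(0.1)/36.8 = 0.0626.
Mean = 1/λ = 16 hours.

mean ≈ 16 hours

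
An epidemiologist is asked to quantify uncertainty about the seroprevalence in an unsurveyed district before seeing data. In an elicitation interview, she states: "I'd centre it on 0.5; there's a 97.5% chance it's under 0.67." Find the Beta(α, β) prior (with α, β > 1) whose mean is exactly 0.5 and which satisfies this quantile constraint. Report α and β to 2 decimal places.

With mean 0.5 fixed, write α = 0.5s, β = 0.5s where s = α+β.
Need P(θ < 0.67) = 0.975 under Beta(0.5s, 0.5s). Normal approximation: (q−m)/√(m(1−m)/s) ≈ z_{0.975} = 1.96, so s ≈ 0.5·0.5·(1.96)²/(0.67−0.5)² = 33.2.
At s = 33.2: P(θ<0.67) ≈ 0.978. Adjusting to match 0.975 gives s ≈ 31.76.
So α = 0.5·31.76 ≈ 15.88, β = 0.5·31.76 ≈ 15.88.

α ≈ 15.88, β ≈ 15.88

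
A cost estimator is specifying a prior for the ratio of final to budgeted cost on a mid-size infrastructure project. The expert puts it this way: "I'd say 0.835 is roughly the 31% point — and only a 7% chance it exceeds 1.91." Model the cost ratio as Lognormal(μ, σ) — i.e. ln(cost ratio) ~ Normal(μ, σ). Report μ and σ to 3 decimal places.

μ ≈ 0.028, σ ≈ 0.420

If T ~ Lognormal(μ,σ) then ln T ~ Normal(μ,σ), so the p-quantile of ln T is μ + z_p·σ.
ln(0.835) = -0.1803 and ln(1.91) = 0.6471; z_{0.31} = -0.4959, z_{0.93} = 1.476.
σ = (0.6471 − -0.1803)/(1.476 − (-0.4959)) = 0.420.
μ = -0.1803 − (-0.4959)·0.420 = 0.028.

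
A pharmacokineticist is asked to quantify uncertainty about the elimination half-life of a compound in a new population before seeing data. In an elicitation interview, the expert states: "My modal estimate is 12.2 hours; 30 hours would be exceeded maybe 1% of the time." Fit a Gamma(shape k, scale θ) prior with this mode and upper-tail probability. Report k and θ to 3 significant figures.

k ≈ 6.82, θ ≈ 2.1

Gamma(k,θ) with k>1 has mode (k−1)θ, so θ = 12.2/(k−1).
Need P(X < 30) = 0.99 with θ tied to k this way. Start at k = 2, θ = 12.2: P(X<30) ≈ 0.704.
Too low — raise k to concentrate. Iterating converges to k ≈ 6.82.
Then θ = 12.2/(6.82−1) ≈ 2.1.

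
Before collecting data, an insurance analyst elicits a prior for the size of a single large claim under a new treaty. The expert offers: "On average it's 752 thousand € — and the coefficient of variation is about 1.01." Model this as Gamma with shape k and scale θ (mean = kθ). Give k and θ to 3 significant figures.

For Gamma(k, scale θ): mean = kθ, variance = kθ², so CV = 1/√k.
CV = 1.01, hence k = 1/CV² = 0.98.
Then θ = mean/k = 752/0.98 = 767.

k ≈ 0.98, θ ≈ 767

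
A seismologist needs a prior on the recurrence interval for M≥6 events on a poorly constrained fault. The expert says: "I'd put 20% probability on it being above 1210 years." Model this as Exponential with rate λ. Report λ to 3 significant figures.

λ ≈ 0.00133

P(T > 1210.0) = e^(−λ·1210.0) = 0.2, so λ = −ln(0.2)/1210.0 = 0.00133.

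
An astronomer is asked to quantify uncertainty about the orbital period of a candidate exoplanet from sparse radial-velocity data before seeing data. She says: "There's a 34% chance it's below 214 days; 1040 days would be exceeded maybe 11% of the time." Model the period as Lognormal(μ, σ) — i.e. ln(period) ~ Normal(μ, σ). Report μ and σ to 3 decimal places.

μ ≈ 5.764, σ ≈ 0.965

If T ~ Lognormal(μ,σ) then ln T ~ Normal(μ,σ), so the p-quantile of ln T is μ + z_p·σ.
ln(214) = 5.366 and ln(1040) = 6.947; z_{0.34} = -0.4125, z_{0.89} = 1.227.
σ = (6.947 − 5.366)/(1.227 − (-0.4125)) = 0.965.
μ = 5.366 − (-0.4125)·0.965 = 5.764.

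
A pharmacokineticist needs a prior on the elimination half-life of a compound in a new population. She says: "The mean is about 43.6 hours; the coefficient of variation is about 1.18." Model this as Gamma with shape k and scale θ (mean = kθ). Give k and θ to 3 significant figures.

k ≈ 0.718, θ ≈ 60.7

For Gamma(k, scale θ): mean = kθ, variance = kθ², so CV = 1/√k.
CV = 1.18, hence k = 1/CV² = 0.718.
Then θ = mean/k = 43.6/0.718 = 60.7.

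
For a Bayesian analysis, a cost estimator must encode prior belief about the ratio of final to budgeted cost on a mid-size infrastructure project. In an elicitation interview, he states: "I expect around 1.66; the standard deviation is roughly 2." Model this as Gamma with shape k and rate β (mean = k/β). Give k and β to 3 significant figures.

k ≈ 0.689, β ≈ 0.415

For Gamma(k, rate β): mean = k/β, variance = k/β², so CV = 1/√k.
CV = SD/mean = 2/1.66 = 1.205, hence k = 1/CV² = 0.689.
Then β = k/mean = 0.689/1.66 = 0.415.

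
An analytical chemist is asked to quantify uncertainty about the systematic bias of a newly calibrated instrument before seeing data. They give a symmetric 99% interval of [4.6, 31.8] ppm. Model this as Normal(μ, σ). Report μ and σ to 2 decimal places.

μ = 18.20, σ = 5.28

A symmetric 99% interval runs μ ± z·σ with z = 2.576.
Half-width = 13.6, so σ = 13.6/2.576 = 5.28.
μ is the interval midpoint, 18.20.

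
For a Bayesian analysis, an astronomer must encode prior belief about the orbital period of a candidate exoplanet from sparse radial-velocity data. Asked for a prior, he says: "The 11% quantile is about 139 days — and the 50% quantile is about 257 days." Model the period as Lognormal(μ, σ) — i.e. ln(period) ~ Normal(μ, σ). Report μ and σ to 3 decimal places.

μ ≈ 5.549, σ ≈ 0.501

If T ~ Lognormal(μ,σ) then ln T ~ Normal(μ,σ), so the p-quantile of ln T is μ + z_p·σ.
ln(139) = 4.934 and ln(257) = 5.549; z_{0.11} = -1.227, z_{0.5} = 0.
σ = (5.549 − 4.934)/(0 − (-1.227)) = 0.501.
μ = 4.934 − (-1.227)·0.501 = 5.549.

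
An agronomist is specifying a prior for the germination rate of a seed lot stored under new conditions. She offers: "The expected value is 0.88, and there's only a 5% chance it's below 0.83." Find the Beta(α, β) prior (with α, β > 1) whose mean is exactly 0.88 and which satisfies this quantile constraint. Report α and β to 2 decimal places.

With mean 0.88 fixed, write α = 0.88s, β = 0.12s where s = α+β.
Need P(θ < 0.83) = 0.05 under Beta(0.88s, 0.12s). Normal approximation: (q−m)/√(m(1−m)/s) ≈ z_{0.05} = -1.64, so s ≈ 0.88·0.12·(-1.64)²/(0.83−0.88)² = 114.3.
At s = 114.3: P(θ<0.83) ≈ 0.060. Adjusting to match 0.05 gives s ≈ 129.12.
So α = 0.88·129.12 ≈ 113.63, β = 0.12·129.12 ≈ 15.49.

α ≈ 113.63, β ≈ 15.49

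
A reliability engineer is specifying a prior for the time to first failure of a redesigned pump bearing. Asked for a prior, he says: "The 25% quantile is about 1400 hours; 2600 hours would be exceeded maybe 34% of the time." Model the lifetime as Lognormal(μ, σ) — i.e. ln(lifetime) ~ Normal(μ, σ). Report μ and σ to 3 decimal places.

μ ≈ 7.628, σ ≈ 0.570

If T ~ Lognormal(μ,σ) then ln T ~ Normal(μ,σ), so the p-quantile of ln T is μ + z_p·σ.
ln(1400) = 7.244 and ln(2600) = 7.863; z_{0.25} = -0.6745, z_{0.66} = 0.4125.
σ = (7.863 − 7.244)/(0.4125 − (-0.6745)) = 0.570.
μ = 7.244 − (-0.6745)·0.570 = 7.628.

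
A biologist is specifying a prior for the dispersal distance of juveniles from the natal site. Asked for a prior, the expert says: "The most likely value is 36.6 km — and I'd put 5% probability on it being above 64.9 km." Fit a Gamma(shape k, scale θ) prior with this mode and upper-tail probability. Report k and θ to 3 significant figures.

Gamma(k,θ) with k>1 has mode (k−1)θ, so θ = 36.6/(k−1).
Need P(X < 64.9) = 0.95 with θ tied to k this way. Start at k = 2, θ = 36.6: P(X<64.9) ≈ 0.529.
Too low — raise k to concentrate. Iterating converges to k ≈ 9.5.
Then θ = 36.6/(9.5−1) ≈ 4.31.

k ≈ 9.5, θ ≈ 4.31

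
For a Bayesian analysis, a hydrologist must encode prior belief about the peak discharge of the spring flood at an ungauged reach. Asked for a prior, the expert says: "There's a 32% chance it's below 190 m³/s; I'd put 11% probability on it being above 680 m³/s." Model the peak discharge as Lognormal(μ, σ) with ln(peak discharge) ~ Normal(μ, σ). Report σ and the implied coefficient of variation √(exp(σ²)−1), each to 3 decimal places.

If T ~ Lognormal(μ,σ) then ln T ~ Normal(μ,σ), so the p-quantile of ln T is μ + z_p·σ.
ln(190) = 5.247 and ln(680) = 6.522; z_{0.32} = -0.4677, z_{0.89} = 1.227.
σ = (6.522 − 5.247)/(1.227 − (-0.4677)) = 0.753.
μ = 5.247 − (-0.4677)·0.753 = 5.599.
CV = √(exp(σ²)−1) = √(exp(0.5664)−1) = 0.873.

σ ≈ 0.753, CV ≈ 0.873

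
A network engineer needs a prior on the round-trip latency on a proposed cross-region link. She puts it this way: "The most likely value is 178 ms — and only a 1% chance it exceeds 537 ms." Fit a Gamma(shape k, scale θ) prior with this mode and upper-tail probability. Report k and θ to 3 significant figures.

k ≈ 4.69, θ ≈ 48.3

Gamma(k,θ) with k>1 has mode (k−1)θ, so θ = 178/(k−1).
Need P(X < 537) = 0.99 with θ tied to k this way. Start at k = 2, θ = 178: P(X<537) ≈ 0.803.
Too low — raise k to concentrate. Iterating converges to k ≈ 4.69.
Then θ = 178/(4.69−1) ≈ 48.3.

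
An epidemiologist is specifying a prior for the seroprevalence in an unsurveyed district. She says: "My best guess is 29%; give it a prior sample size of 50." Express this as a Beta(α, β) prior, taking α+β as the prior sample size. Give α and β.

Under the effective-sample-size interpretation, Beta(α, β) has prior mean α/(α+β) and prior sample size α+β.
So α+β = 50 and α/(α+β) = 0.29, giving α = 0.29·50 = 14.5 and β = 50 − 14.5 = 35.5.

α = 14.5, β = 35.5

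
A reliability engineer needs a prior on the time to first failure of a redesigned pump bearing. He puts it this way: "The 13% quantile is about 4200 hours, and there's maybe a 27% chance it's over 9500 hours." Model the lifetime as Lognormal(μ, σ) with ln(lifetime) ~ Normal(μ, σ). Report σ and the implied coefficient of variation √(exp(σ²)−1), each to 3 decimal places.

σ ≈ 0.469, CV ≈ 0.496

If T ~ Lognormal(μ,σ) then ln T ~ Normal(μ,σ), so the p-quantile of ln T is μ + z_p·σ.
ln(4200) = 8.343 and ln(9500) = 9.159; z_{0.13} = -1.126, z_{0.73} = 0.6128.
σ = (9.159 − 8.343)/(0.6128 − (-1.126)) = 0.469.
μ = 8.343 − (-1.126)·0.469 = 8.871.
CV = √(exp(σ²)−1) = √(exp(0.2202)−1) = 0.496.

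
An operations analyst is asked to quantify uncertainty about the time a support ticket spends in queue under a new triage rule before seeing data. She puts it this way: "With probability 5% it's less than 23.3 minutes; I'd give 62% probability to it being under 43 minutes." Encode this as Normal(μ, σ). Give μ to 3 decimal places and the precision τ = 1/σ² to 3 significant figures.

μ = 39.914, τ = 0.0098

The p-quantile of Normal(μ,σ) is μ + z_p·σ, with z_{0.05} = -1.645 and z_{0.62} = 0.3055.
Eliminate σ: μ = (z₂·x₁ − z₁·x₂)/(z₂ − z₁) = (0.3055·23.3 − (-1.645)·43)/1.95 = 39.914.
Then σ = (x₂ − x₁)/(z₂ − z₁) = (43 − 23.3)/1.95 = 10.101.
Precision τ = 1/σ² = 1/10.1² = 0.0098.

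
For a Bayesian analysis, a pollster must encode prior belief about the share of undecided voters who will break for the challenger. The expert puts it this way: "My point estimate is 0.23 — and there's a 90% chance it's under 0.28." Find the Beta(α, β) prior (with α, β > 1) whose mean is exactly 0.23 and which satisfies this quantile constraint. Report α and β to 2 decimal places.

α ≈ 27.64, β ≈ 92.55

With mean 0.23 fixed, write α = 0.23s, β = 0.77s where s = α+β.
Need P(θ < 0.28) = 0.9 under Beta(0.23s, 0.77s). Normal approximation: (q−m)/√(m(1−m)/s) ≈ z_{0.9} = 1.28, so s ≈ 0.23·0.77·(1.28)²/(0.28−0.23)² = 116.3.
At s = 116.3: P(θ<0.28) ≈ 0.897. Adjusting to match 0.9 gives s ≈ 120.19.
So α = 0.23·120.19 ≈ 27.64, β = 0.77·120.19 ≈ 92.55.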